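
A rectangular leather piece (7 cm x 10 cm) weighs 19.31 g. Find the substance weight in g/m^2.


2758.6 g/m^2


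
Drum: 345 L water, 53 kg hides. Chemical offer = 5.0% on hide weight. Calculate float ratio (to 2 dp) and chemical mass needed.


Float ratio = 6.51
Chemical needed = 2.65 kg

Float ratio = 345 / 53 = 6.51
Chemical = 53 x 5.0 / 100 = 2.65 kg


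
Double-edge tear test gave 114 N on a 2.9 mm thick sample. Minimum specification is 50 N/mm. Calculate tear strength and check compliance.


Tear strength = 39.3 N/mm
Compliant: No

Tear strength = 114 / 2.9 = 39.3 N/mm
Required minimum = 50 N/mm
Compliant: No


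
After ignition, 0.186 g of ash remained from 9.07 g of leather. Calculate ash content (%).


Ash% = 0.186 / 9.07 x 100
Ash% = 2.05%


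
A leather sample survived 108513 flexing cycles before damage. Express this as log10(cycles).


log10(108513) = 5.04


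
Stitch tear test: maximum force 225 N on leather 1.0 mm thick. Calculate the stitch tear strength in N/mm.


Stitch tear strength = force / thickness
STS = 225 / 1.0 = 225.0 N/mm


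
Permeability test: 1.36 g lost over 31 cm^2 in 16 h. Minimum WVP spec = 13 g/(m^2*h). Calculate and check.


WVP = 27.42 g/(m^2*h)
Meets specification: Yes

WVP = 1.36 / (31 x 16) x 10000 = 27.42 g/(m^2*h)
Minimum: 13 g/(m^2*h)
Meets spec: Yes


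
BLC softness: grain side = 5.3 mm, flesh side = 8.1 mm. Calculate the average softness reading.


6.70 mm

Average = (5.3 + 8.1) / 2
Average = 6.70 mm


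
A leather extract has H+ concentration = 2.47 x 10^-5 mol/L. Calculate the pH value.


pH = -log10[H+]
pH = -log10(2.47 x 10^-5) = 4.61


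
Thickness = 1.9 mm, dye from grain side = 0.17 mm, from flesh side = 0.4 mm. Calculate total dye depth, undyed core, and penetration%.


Total dyed = 0.17 + 0.4 = 0.57 mm
Undyed core = 1.9 - 0.57 = 1.33 mm
Penetration = 0.57 / 1.9 x 100 = 30.0%


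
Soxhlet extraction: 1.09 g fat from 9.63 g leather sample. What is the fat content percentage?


Fat content = 1.09 / 9.63 x 100
Fat = 11.3%


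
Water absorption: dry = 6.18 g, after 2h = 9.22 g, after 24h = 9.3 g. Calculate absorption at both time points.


2h absorption = 49.2%
24h absorption = 50.5%


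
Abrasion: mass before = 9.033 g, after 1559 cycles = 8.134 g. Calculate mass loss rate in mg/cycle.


Mass loss = 9.033 - 8.134 = 0.899 g
Rate = 0.899 / 1559 x 1000 = 0.577 mg/cycle


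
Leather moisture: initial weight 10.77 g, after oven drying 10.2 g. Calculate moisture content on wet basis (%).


5.3%

Moisture = 10.77 - 10.2 = 0.57 g
MC = 0.57 / 10.77 x 100 = 5.3%


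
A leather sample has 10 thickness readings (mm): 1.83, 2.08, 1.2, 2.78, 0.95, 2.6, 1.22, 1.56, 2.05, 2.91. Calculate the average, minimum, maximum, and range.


Sum = 19.18
Average = 19.18 / 10 = 1.92 mm
Minimum = 0.95 mm
Maximum = 2.91 mm
Range = 2.91 - 0.95 = 1.96 mm


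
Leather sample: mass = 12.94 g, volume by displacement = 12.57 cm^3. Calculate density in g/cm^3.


Density = mass / volume
Density = 12.94 / 12.57 = 1.029 g/cm^3


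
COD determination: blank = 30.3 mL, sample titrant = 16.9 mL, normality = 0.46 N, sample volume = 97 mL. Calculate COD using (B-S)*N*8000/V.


COD = (30.3 - 16.9) x 0.46 x 8000 / 97
COD = 13.4 x 0.46 x 8000 / 97
COD = 508.4 mg/L


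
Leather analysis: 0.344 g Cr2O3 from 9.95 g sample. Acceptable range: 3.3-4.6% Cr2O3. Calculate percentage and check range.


Cr2O3 = 3.46%
Within range: Yes


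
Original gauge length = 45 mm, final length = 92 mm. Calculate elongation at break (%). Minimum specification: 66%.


Elongation = 104.4%
Meets spec: Yes

Extension = 92 - 45 = 47 mm
Elongation = 47 / 45 x 100 = 104.4%
Minimum required: 66%
Meets specification: Yes


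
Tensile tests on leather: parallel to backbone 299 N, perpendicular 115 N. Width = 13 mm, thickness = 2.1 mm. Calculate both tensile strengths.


Parallel = 10.95 N/mm^2
Perpendicular = 4.21 N/mm^2

Area = 13 x 2.1 = 27.3 mm^2
TS (parallel) = 299 / 27.3 = 10.95 N/mm^2
TS (perpendicular) = 115 / 27.3 = 4.21 N/mm^2


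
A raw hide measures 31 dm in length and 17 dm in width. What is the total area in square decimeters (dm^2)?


527 dm^2


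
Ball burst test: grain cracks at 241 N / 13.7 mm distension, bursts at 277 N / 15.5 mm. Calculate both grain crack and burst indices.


Crack index = 241 / 13.7 = 17.6 N/mm
Burst index = 277 / 15.5 = 17.9 N/mm


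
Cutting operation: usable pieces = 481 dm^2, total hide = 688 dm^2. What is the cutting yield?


69.9%


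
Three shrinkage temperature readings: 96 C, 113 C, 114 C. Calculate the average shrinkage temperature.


107.7 C


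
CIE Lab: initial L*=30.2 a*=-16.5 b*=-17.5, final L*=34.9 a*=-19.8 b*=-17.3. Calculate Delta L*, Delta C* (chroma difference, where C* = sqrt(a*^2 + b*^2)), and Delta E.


Delta L* = 4.7
Delta C* = 2.24
Delta E = 5.75


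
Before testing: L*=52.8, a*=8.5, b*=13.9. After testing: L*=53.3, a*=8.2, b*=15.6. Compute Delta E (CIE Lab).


Delta E = 1.80

dL = 53.3 - 52.8 = 0.5
da = 8.2 - 8.5 = -0.3
db = 15.6 - 13.9 = 1.7
dE = sqrt((0.5)^2 + (-0.3)^2 + (1.7)^2) = 1.80


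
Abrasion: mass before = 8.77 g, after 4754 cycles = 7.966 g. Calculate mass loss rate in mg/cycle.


0.169 mg/cycle

Mass loss = 8.77 - 7.966 = 0.804 g
Rate = 0.804 / 4754 x 1000 = 0.169 mg/cycle


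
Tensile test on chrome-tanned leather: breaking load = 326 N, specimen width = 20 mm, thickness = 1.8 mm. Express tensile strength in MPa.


Cross-section = 20 x 1.8 = 36.0 mm^2
TS = 326 / 36.0 = 9.06 MPa
(1 N/mm^2 = 1 MPa)


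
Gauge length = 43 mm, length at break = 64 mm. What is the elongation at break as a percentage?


48.8%

Extension = 64 - 43 = 21 mm
Elongation = 21 / 43 x 100 = 48.8%


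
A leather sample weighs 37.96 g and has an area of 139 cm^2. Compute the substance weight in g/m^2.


Substance weight = mass / area x 10000
SW = 37.96 / 139 x 10000
SW = 2730.9 g/m^2


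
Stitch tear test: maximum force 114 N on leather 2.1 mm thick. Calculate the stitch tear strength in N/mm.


54.3 N/mm


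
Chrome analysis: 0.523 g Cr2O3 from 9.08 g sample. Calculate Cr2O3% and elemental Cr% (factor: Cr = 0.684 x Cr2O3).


Cr2O3% = 0.523 / 9.08 x 100 = 5.76%
Cr% = 5.76 x 0.684 = 3.94%


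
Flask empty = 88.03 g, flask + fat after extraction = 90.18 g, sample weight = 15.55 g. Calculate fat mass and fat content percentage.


Fat mass = 2.15 g
Fat content = 13.8%


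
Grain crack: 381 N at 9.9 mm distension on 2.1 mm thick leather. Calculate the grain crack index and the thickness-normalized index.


Crack index = 381 / 9.9 = 38.5 N/mm
Normalized = 38.5 / 2.1 = 18.3 N/mm per mm


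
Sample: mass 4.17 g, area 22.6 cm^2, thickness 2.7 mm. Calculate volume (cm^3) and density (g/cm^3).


Thickness in cm = 2.7 / 10 = 0.27 cm
Volume = 22.6 x 0.27 = 6.102 cm^3
Density = 4.17 / 6.102 = 0.683 g/cm^3


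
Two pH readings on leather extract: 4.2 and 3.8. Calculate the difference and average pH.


Difference = 0.4
Average pH = 4.00

Difference = |4.2 - 3.8| = 0.4
Average = (4.2 + 3.8) / 2 = 4.00


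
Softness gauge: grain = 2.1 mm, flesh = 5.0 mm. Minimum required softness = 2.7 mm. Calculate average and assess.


Average = (2.1 + 5.0) / 2 = 3.55 mm
Minimum = 2.7 mm
Meets requirement: Yes


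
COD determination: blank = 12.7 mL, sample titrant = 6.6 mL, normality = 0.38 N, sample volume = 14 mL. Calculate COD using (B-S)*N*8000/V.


COD = (12.7 - 6.6) x 0.38 x 8000 / 14
COD = 6.1 x 0.38 x 8000 / 14
COD = 1324.6 mg/L


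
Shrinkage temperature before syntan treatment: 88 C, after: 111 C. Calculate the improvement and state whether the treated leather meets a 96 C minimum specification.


Improvement = 23 C
Meets 96 C spec: Yes

Improvement = 111 - 88 = 23 C
Spec check: 111 C >= 96 C? Yes


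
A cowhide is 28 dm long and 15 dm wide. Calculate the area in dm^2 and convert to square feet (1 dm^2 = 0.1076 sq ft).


420 dm^2
45.19 sq ft

Area = 28 x 15 = 420 dm^2
Conversion: 420 x 0.1076 = 45.19 sq ft


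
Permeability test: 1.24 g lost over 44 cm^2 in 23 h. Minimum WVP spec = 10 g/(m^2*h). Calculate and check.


WVP = 1.24 / (44 x 23) x 10000 = 12.25 g/(m^2*h)
Minimum: 10 g/(m^2*h)
Meets spec: Yes


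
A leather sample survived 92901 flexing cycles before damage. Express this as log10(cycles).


log10(92901) = 4.97


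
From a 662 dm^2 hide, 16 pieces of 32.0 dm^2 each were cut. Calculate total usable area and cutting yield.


Total usable = 16 x 32.0 = 512.0 dm^2
Yield = 512.0 / 662 x 100 = 77.3%


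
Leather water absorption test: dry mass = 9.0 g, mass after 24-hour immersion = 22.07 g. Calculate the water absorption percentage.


145.2%

Water absorbed = 22.07 - 9.0 = 13.07 g
WA% = 13.07 / 9.0 x 100 = 145.2%


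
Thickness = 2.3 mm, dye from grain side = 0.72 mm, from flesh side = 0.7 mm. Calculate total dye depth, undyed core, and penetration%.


Total dyed = 0.72 + 0.7 = 1.42 mm
Undyed core = 2.3 - 1.42 = 0.88 mm
Penetration = 1.42 / 2.3 x 100 = 61.7%


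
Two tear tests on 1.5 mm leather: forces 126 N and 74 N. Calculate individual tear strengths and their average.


Tear 1 = 126 / 1.5 = 84.0 N/mm
Tear 2 = 74 / 1.5 = 49.3 N/mm
Average = (84.0 + 49.3) / 2 = 66.7 N/mm


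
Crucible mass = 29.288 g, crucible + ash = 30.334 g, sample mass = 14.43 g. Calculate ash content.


Ash mass = 1.046 g
Ash content = 7.25%

Ash mass = 30.334 - 29.288 = 1.046 g
Ash% = 1.046 / 14.43 x 100 = 7.25%


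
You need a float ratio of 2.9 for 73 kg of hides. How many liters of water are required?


Water = hide weight x target ratio
Water = 73 x 2.9 = 211.7 L


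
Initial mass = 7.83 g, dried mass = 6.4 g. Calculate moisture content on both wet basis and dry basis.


Wet basis = 18.3%
Dry basis = 22.3%

Moisture lost = 7.83 - 6.4 = 1.43 g
Wet basis MC = 1.43 / 7.83 x 100 = 18.3%
Dry basis MC = 1.43 / 6.4 x 100 = 22.3%


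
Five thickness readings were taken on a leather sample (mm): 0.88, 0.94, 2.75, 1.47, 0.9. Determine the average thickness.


Sum = 0.88 + 0.94 + 2.75 + 1.47 + 0.9 = 6.94
Average = 6.94 / 5 = 1.39 mm


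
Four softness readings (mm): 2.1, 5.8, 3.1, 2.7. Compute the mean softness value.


Sum = 2.1 + 5.8 + 3.1 + 2.7
Mean = 13.7 / 4 = 3.43 mm


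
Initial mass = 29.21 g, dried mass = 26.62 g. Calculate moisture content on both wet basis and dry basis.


Wet basis = 8.9%
Dry basis = 9.7%

Moisture lost = 29.21 - 26.62 = 2.59 g
Wet basis MC = 2.59 / 29.21 x 100 = 8.9%
Dry basis MC = 2.59 / 26.62 x 100 = 9.7%


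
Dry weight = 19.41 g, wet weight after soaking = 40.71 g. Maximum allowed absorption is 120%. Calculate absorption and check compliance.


WA = (40.71 - 19.41) / 19.41 x 100 = 109.7%
Maximum allowed: 120%
Compliant: Yes


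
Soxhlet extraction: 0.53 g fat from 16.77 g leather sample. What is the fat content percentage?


3.2%


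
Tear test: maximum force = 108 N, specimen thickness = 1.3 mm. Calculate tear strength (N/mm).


83.1 N/mm

Tear strength = force / thickness
Tear = 108 / 1.3 = 83.1 N/mm


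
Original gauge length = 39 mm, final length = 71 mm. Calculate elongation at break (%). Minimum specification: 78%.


Elongation = 82.1%
Meets spec: Yes


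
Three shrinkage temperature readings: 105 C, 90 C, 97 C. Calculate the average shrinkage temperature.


Average = (105 + 90 + 97) / 3
Average = 292 / 3 = 97.3 C


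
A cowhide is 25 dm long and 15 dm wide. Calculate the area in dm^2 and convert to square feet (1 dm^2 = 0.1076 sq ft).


375 dm^2
40.35 sq ft

Area = 25 x 15 = 375 dm^2
Conversion: 375 x 0.1076 = 40.35 sq ft


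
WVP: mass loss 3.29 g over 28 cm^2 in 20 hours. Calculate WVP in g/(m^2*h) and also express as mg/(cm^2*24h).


WVP = 3.29 / (28 x 20) x 10000 = 58.75 g/(m^2*h)
Mass loss in mg = 3.29 x 1000 = 3290 mg
Per cm^2 per 24h in mg: 3290 x 24 / (28 x 20) = 78960 / 560 = 141.00 mg/(cm^2*24h)


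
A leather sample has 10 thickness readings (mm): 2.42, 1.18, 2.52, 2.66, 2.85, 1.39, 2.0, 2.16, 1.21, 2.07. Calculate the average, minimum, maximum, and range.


Average = 2.05 mm
Min = 1.18 mm
Max = 2.85 mm
Range = 1.67 mm

Sum = 20.46
Average = 20.46 / 10 = 2.05 mm
Minimum = 1.18 mm
Maximum = 2.85 mm
Range = 2.85 - 1.18 = 1.67 mm


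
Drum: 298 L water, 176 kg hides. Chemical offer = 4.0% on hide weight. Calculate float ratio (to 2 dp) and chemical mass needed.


Float ratio = 1.69
Chemical needed = 7.04 kg

Float ratio = 298 / 176 = 1.69
Chemical = 176 x 4.0 / 100 = 7.04 kg


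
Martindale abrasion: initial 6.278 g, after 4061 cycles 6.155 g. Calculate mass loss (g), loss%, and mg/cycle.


Mass loss = 0.123 g
Loss = 1.96%
Rate = 0.030 mg/cycle

Loss = 6.278 - 6.155 = 0.123 g
Loss% = 0.123 / 6.278 x 100 = 1.96%
Rate = 0.123 / 4061 x 1000 = 0.030 mg/cycle


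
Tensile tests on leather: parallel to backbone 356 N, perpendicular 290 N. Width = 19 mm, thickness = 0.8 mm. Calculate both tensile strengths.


Area = 19 x 0.8 = 15.2 mm^2
TS (parallel) = 356 / 15.2 = 23.42 N/mm^2
TS (perpendicular) = 290 / 15.2 = 19.08 N/mm^2


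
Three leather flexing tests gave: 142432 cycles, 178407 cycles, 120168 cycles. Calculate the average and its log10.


Average = 147002 cycles
log10 = 5.17

Average = (142432 + 178407 + 120168) / 3 = 147002 cycles
log10(147002) = 5.17


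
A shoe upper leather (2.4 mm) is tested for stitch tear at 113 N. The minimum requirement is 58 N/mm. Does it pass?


STS = 113 / 2.4 = 47.1 N/mm
Minimum required: 58 N/mm
Passes: No


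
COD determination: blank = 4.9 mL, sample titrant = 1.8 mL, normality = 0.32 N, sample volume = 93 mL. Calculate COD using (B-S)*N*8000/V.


COD = (4.9 - 1.8) x 0.32 x 8000 / 93
COD = 3.1 x 0.32 x 8000 / 93
COD = 85.3 mg/L


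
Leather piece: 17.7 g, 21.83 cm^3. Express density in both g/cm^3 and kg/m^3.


Density = 17.7 / 21.83 = 0.811 g/cm^3
Convert: 0.811 x 1000 = 811 kg/m^3


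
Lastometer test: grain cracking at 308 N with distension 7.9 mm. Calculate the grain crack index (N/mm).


39.0 N/mm

Grain crack index = force / distension
Index = 308 / 7.9 = 39.0 N/mm


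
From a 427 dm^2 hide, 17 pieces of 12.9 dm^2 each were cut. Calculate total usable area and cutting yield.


Total usable = 17 x 12.9 = 219.3 dm^2
Yield = 219.3 / 427 x 100 = 51.4%


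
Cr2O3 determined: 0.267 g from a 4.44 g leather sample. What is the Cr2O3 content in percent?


6.01%


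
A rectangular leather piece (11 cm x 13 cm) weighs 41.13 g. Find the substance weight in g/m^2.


Area = 11 x 13 = 143 cm^2
SW = 41.13 / 143 x 10000 = 2876.2 g/m^2


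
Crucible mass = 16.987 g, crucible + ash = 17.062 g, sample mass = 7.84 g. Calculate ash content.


Ash mass = 17.062 - 16.987 = 0.075 g
Ash% = 0.075 / 7.84 x 100 = 0.96%


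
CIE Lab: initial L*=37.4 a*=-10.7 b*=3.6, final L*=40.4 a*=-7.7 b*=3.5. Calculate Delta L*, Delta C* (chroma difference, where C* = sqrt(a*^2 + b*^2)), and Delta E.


Delta L* = 3.0
Delta C* = -2.83
Delta E = 4.24


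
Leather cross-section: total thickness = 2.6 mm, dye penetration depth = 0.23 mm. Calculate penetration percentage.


Penetration% = 0.23 / 2.6 x 100
Penetration = 8.8%


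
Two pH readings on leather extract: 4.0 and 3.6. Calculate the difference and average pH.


Difference = |4.0 - 3.6| = 0.4
Average = (4.0 + 3.6) / 2 = 3.80


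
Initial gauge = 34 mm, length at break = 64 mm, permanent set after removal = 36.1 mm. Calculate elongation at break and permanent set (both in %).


Elongation at break = (64 - 34) / 34 x 100 = 88.2%
Permanent set = (36.1 - 34) / 34 x 100 = 6.2%


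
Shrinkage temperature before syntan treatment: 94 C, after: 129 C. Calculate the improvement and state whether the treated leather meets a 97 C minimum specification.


Improvement = 129 - 94 = 35 C
Spec check: 129 C >= 97 C? Yes


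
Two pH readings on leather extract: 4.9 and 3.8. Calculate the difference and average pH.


Difference = 1.1
Average pH = 4.35

Difference = |4.9 - 3.8| = 1.1
Average = (4.9 + 3.8) / 2 = 4.35


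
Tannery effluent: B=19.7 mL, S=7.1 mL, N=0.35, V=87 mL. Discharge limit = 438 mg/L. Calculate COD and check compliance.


COD = 405.5 mg/L
Compliant: Yes


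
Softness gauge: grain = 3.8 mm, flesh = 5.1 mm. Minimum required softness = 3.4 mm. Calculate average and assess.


Average softness = 4.45 mm
Meets requirement: Yes

Average = (3.8 + 5.1) / 2 = 4.45 mm
Minimum = 3.4 mm
Meets requirement: Yes


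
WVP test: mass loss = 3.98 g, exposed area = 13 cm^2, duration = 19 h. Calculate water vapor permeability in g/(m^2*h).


161.13 g/(m^2*h)

WVP = mass_loss / (area x time) x 10000
WVP = 3.98 / (13 x 19) x 10000
WVP = 3.98 / 247 x 10000 = 161.13 g/(m^2*h)


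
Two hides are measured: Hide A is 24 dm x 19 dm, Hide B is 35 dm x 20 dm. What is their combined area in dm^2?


1156 dm^2


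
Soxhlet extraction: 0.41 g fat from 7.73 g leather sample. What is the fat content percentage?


Fat content = 0.41 / 7.73 x 100
Fat = 5.3%


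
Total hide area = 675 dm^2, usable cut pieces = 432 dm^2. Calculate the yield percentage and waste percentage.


Yield = 432 / 675 x 100 = 64.0%
Waste = 675 - 432 = 243 dm^2
Waste% = 100 - 64.0 = 36.0%


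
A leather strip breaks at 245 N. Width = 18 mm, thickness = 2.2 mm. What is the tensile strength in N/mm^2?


6.19 N/mm^2

Cross-sectional area = 18 x 2.2 = 39.6 mm^2
Tensile strength = 245 / 39.6 = 6.19 N/mm^2


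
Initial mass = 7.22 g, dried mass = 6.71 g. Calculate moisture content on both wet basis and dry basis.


Wet basis = 7.1%
Dry basis = 7.6%

Moisture lost = 7.22 - 6.71 = 0.51 g
Wet basis MC = 0.51 / 7.22 x 100 = 7.1%
Dry basis MC = 0.51 / 6.71 x 100 = 7.6%


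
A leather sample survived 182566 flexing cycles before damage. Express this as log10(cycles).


log10(182566) = 5.26


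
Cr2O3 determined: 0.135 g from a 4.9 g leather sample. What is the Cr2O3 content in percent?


Cr2O3% = 0.135 / 4.9 x 100
Cr2O3% = 2.76%


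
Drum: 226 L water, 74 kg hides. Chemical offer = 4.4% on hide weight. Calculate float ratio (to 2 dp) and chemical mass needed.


Float ratio = 3.05
Chemical needed = 3.256 kg

Float ratio = 226 / 74 = 3.05
Chemical = 74 x 4.4 / 100 = 3.256 kg


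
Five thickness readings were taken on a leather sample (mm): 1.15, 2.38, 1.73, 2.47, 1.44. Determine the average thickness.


Sum = 1.15 + 2.38 + 1.73 + 2.47 + 1.44 = 9.17
Average = 9.17 / 5 = 1.83 mm


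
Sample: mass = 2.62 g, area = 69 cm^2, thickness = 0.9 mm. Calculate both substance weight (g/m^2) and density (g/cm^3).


Substance weight = 379.7 g/m^2
Density = 0.422 g/cm^3

SW = 2.62 / 69 x 10000 = 379.7 g/m^2
Volume = 69 x 0.9 / 10 = 6.21 cm^3
Density = 2.62 / 6.21 = 0.422 g/cm^3


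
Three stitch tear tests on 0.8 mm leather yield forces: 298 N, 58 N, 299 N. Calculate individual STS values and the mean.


STS1 = 298 / 0.8 = 372.5 N/mm
STS2 = 58 / 0.8 = 72.5 N/mm
STS3 = 299 / 0.8 = 373.8 N/mm
Mean = (372.5 + 72.5 + 373.8) / 3 = 272.9 N/mm


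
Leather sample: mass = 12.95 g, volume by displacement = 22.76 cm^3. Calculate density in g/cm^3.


0.569 g/cm^3


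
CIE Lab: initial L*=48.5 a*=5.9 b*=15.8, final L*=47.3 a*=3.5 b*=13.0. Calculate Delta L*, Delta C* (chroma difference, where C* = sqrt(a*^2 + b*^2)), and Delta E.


Delta L* = -1.2
Delta C* = -3.40
Delta E = 3.88

Delta L* = 47.3 - 48.5 = -1.2
C1* = sqrt((5.9)^2 + (15.8)^2) = 16.866
C2* = sqrt((3.5)^2 + (13.0)^2) = 13.463
Delta C* = 13.463 - 16.866 = -3.40
Delta E = sqrt((-1.2)^2 + (-2.4)^2 + (-2.8)^2) = 3.88


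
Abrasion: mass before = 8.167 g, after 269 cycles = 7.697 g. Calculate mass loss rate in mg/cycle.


1.747 mg/cycle

Mass loss = 8.167 - 7.697 = 0.470 g
Rate = 0.470 / 269 x 1000 = 1.747 mg/cycle


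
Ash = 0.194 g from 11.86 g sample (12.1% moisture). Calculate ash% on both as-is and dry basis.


As-is ash% = 0.194 / 11.86 x 100 = 1.64%
Dry mass = 11.86 x (100 - 12.1) / 100 = 10.42494 g
Dry-basis ash% = 0.194 / 10.42494 x 100 = 1.86%


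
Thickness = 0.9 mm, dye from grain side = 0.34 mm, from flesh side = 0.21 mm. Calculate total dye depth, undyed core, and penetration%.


Total dyed = 0.34 + 0.21 = 0.55 mm
Undyed core = 0.9 - 0.55 = 0.35 mm
Penetration = 0.55 / 0.9 x 100 = 61.1%


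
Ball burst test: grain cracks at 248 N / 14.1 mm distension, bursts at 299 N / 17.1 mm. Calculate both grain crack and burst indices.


Crack index = 248 / 14.1 = 17.6 N/mm
Burst index = 299 / 17.1 = 17.5 N/mm


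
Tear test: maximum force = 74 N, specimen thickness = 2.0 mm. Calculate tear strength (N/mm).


37.0 N/mm

Tear strength = force / thickness
Tear = 74 / 2.0 = 37.0 N/mm


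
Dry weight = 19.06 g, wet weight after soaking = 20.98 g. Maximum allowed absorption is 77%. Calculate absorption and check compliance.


Absorption = 10.1%
Compliant: Yes

WA = (20.98 - 19.06) / 19.06 x 100 = 10.1%
Maximum allowed: 77%
Compliant: Yes


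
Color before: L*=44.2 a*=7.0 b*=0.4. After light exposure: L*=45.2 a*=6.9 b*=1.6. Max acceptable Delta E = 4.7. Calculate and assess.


dL = 1.0, da = -0.1, db = 1.2
dE = sqrt((1.0)^2 + (-0.1)^2 + (1.2)^2) = 1.57
Max = 4.7
Passes: Yes


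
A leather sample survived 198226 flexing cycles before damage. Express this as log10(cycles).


log10(198226) = 5.30


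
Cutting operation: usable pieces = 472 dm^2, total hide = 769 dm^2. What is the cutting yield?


61.4%


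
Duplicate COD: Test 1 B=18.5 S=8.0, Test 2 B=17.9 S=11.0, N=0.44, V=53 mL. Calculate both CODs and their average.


COD1 = (18.5 - 8.0) x 0.44 x 8000 / 53 = 697.4 mg/L
COD2 = (17.9 - 11.0) x 0.44 x 8000 / 53 = 458.3 mg/L
Average = (697.4 + 458.3) / 2 = 577.9 mg/L


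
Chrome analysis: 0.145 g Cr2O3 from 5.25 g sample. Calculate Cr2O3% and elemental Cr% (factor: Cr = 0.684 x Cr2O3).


Cr2O3 = 2.76%
Cr = 1.89%

Cr2O3% = 0.145 / 5.25 x 100 = 2.76%
Cr% = 2.76 x 0.684 = 1.89%


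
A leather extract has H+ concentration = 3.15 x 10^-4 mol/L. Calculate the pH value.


pH = -log10[H+]
pH = -log10(3.15 x 10^-4) = 3.50


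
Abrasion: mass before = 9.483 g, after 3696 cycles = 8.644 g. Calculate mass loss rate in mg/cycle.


0.227 mg/cycle


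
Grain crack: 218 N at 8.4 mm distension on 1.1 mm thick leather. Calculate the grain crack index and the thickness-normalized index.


Crack index = 26.0 N/mm
Normalized index = 23.6 N/mm per mm

Crack index = 218 / 8.4 = 26.0 N/mm
Normalized = 26.0 / 1.1 = 23.6 N/mm per mm


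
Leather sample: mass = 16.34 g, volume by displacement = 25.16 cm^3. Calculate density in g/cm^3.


Density = mass / volume
Density = 16.34 / 25.16 = 0.649 g/cm^3


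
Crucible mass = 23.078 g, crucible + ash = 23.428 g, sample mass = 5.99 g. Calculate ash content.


Ash mass = 23.428 - 23.078 = 0.350 g
Ash% = 0.350 / 5.99 x 100 = 5.84%


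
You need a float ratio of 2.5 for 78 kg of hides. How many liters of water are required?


195.0 L

Water = hide weight x target ratio
Water = 78 x 2.5 = 195.0 L


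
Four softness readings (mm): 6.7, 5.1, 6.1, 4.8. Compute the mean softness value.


5.68 mm

Sum = 6.7 + 5.1 + 6.1 + 4.8
Mean = 22.7 / 4 = 5.68 mm


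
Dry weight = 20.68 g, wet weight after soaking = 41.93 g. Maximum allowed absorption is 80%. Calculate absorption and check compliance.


Absorption = 102.8%
Compliant: No

WA = (41.93 - 20.68) / 20.68 x 100 = 102.8%
Maximum allowed: 80%
Compliant: No


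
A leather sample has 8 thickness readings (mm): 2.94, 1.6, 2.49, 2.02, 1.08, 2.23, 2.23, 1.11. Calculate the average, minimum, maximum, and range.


Sum = 15.70
Average = 15.70 / 8 = 1.96 mm
Minimum = 1.08 mm
Maximum = 2.94 mm
Range = 2.94 - 1.08 = 1.86 mm


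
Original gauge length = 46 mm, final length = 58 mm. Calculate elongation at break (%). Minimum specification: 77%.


Extension = 58 - 46 = 12 mm
Elongation = 12 / 46 x 100 = 26.1%
Minimum required: 77%
Meets specification: No


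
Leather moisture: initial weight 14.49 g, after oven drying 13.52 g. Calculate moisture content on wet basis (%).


Moisture = 14.49 - 13.52 = 0.97 g
MC = 0.97 / 14.49 x 100 = 6.7%


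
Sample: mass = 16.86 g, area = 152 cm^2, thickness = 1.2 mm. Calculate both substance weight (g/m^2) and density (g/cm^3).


SW = 16.86 / 152 x 10000 = 1109.2 g/m^2
Volume = 152 x 1.2 / 10 = 18.24 cm^3
Density = 16.86 / 18.24 = 0.924 g/cm^3


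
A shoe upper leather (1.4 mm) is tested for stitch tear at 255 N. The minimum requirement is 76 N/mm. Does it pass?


STS = 182.1 N/mm
Passes: Yes


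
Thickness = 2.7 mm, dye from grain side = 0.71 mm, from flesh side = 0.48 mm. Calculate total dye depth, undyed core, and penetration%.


Total dyed = 0.71 + 0.48 = 1.19 mm
Undyed core = 2.7 - 1.19 = 1.51 mm
Penetration = 1.19 / 2.7 x 100 = 44.1%


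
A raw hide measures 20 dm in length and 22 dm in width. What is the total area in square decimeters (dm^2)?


440 dm^2

Area = length x width
Area = 20 x 22 = 440 dm^2


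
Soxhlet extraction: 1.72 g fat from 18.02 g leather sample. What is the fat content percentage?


9.5%


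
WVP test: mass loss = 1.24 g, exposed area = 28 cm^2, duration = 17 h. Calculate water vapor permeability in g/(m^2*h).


WVP = mass_loss / (area x time) x 10000
WVP = 1.24 / (28 x 17) x 10000
WVP = 1.24 / 476 x 10000 = 26.05 g/(m^2*h)


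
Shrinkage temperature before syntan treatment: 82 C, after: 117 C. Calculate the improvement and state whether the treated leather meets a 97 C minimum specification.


Improvement = 117 - 82 = 35 C
Spec check: 117 C >= 97 C? Yes


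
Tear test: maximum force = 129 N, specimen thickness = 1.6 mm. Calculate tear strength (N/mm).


80.6 N/mm


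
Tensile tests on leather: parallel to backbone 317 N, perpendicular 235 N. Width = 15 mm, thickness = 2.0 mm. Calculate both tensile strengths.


Parallel = 10.57 N/mm^2
Perpendicular = 7.83 N/mm^2

Area = 15 x 2.0 = 30.0 mm^2
TS (parallel) = 317 / 30.0 = 10.57 N/mm^2
TS (perpendicular) = 235 / 30.0 = 7.83 N/mm^2


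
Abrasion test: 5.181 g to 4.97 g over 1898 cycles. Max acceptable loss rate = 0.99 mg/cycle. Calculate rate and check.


Loss = 5.181 - 4.97 = 0.211 g
Rate = 0.211 g / 1898 cycles x 1000 = 0.111 mg/cycle
Max = 0.99 mg/cycle
Passes: Yes


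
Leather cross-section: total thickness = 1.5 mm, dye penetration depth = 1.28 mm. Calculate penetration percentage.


Penetration% = 1.28 / 1.5 x 100
Penetration = 85.3%


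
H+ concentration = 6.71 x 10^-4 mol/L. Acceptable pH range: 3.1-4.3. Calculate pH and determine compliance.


pH = 3.17
Compliant: Yes

pH = -log10(6.71 x 10^-4) = 3.17
Range: 3.1 to 4.3
Compliant: Yes


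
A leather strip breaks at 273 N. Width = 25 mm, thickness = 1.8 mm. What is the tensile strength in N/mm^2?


6.07 N/mm^2

Cross-sectional area = 25 x 1.8 = 45.0 mm^2
Tensile strength = 273 / 45.0 = 6.07 N/mm^2


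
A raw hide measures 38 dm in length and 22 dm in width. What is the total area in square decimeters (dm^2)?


Area = length x width
Area = 38 x 22 = 836 dm^2


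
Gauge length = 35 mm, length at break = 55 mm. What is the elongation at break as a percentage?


57.1%


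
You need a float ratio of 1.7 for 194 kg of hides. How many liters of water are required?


329.8 L


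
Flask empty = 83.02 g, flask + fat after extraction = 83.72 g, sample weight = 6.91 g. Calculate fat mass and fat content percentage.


Fat mass = 83.72 - 83.02 = 0.70 g
Fat% = 0.70 / 6.91 x 100 = 10.1%


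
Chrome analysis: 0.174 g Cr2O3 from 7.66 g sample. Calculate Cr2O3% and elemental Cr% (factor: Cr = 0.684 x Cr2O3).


Cr2O3% = 0.174 / 7.66 x 100 = 2.27%
Cr% = 2.27 x 0.684 = 1.55%


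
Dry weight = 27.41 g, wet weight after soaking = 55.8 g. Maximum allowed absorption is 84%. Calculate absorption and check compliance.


Absorption = 103.6%
Compliant: No


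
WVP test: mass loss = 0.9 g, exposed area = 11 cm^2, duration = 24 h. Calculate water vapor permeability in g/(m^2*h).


WVP = mass_loss / (area x time) x 10000
WVP = 0.9 / (11 x 24) x 10000
WVP = 0.9 / 264 x 10000 = 34.09 g/(m^2*h)


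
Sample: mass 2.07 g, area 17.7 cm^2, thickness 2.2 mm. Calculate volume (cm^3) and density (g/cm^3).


Volume = 3.894 cm^3
Density = 0.532 g/cm^3

Thickness in cm = 2.2 / 10 = 0.22 cm
Volume = 17.7 x 0.22 = 3.894 cm^3
Density = 2.07 / 3.894 = 0.532 g/cm^3


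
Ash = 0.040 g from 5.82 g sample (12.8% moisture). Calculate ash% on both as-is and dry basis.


As-is ash = 0.69%
Dry-basis ash = 0.79%

As-is ash% = 0.040 / 5.82 x 100 = 0.69%
Dry mass = 5.82 x (100 - 12.8) / 100 = 5.07504 g
Dry-basis ash% = 0.040 / 5.07504 x 100 = 0.79%


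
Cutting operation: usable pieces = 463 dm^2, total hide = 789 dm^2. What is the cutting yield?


Yield = usable / total x 100
Yield = 463 / 789 x 100 = 58.7%


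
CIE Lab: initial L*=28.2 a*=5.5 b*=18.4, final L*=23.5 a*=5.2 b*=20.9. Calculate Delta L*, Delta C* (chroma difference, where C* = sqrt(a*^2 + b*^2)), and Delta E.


Delta L* = -4.7
Delta C* = 2.33
Delta E = 5.33

Delta L* = 23.5 - 28.2 = -4.7
C1* = sqrt((5.5)^2 + (18.4)^2) = 19.204
C2* = sqrt((5.2)^2 + (20.9)^2) = 21.537
Delta C* = 21.537 - 19.204 = 2.33
Delta E = sqrt((-4.7)^2 + (-0.3)^2 + (2.5)^2) = 5.33


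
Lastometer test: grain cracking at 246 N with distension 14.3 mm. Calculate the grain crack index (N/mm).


Grain crack index = force / distension
Index = 246 / 14.3 = 17.2 N/mm


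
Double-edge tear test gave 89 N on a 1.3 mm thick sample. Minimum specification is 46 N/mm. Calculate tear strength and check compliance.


Tear strength = 68.5 N/mm
Compliant: Yes


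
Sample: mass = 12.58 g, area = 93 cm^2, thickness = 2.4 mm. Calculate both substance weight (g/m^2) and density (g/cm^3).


SW = 12.58 / 93 x 10000 = 1352.7 g/m^2
Volume = 93 x 2.4 / 10 = 22.32 cm^3
Density = 12.58 / 22.32 = 0.564 g/cm^3


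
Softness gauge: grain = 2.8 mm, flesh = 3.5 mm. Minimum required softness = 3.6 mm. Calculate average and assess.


Average softness = 3.15 mm
Meets requirement: No


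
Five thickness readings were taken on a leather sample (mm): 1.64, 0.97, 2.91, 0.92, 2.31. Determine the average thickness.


1.75 mm

Sum = 1.64 + 0.97 + 2.91 + 0.92 + 2.31 = 8.75
Average = 8.75 / 5 = 1.75 mm


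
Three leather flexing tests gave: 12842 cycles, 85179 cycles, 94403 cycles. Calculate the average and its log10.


Average = 64141 cycles
log10 = 4.81

Average = (12842 + 85179 + 94403) / 3 = 64141 cycles
log10(64141) = 4.81


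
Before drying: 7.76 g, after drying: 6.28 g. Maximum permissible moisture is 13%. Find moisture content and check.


Moisture content = 19.1%
Acceptable: No

MC = (7.76 - 6.28) / 7.76 x 100 = 19.1%
Maximum: 13%
Acceptable: No


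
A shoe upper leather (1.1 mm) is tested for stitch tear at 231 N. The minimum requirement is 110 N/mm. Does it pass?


STS = 231 / 1.1 = 210.0 N/mm
Minimum required: 110 N/mm
Passes: Yes


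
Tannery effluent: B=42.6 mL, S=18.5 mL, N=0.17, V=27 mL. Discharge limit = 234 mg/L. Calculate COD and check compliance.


COD = 1213.9 mg/L
Compliant: No


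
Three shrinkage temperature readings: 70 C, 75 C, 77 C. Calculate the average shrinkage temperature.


74.0 C

Average = (70 + 75 + 77) / 3
Average = 222 / 3 = 74.0 C


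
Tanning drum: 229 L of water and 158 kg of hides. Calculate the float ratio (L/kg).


1.4

Float ratio = water / hide weight
Ratio = 229 / 158 = 1.4


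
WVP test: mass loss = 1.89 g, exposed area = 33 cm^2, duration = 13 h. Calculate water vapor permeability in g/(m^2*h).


44.06 g/(m^2*h)


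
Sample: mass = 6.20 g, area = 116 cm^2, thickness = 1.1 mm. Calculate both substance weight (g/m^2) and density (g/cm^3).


Substance weight = 534.5 g/m^2
Density = 0.486 g/cm^3

SW = 6.20 / 116 x 10000 = 534.5 g/m^2
Volume = 116 x 1.1 / 10 = 12.76 cm^3
Density = 6.20 / 12.76 = 0.486 g/cm^3


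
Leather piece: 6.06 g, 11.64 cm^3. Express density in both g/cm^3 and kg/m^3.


0.521 g/cm^3
521 kg/m^3

Density = 6.06 / 11.64 = 0.521 g/cm^3
Convert: 0.521 x 1000 = 521 kg/m^3


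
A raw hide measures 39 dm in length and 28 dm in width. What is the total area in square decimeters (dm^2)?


1092 dm^2

Area = length x width
Area = 39 x 28 = 1092 dm^2


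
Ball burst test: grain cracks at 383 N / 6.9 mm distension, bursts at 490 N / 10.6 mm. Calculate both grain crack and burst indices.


Crack index = 383 / 6.9 = 55.5 N/mm
Burst index = 490 / 10.6 = 46.2 N/mm


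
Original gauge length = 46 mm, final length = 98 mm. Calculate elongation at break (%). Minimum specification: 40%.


Extension = 98 - 46 = 52 mm
Elongation = 52 / 46 x 100 = 113.0%
Minimum required: 40%
Meets specification: Yes


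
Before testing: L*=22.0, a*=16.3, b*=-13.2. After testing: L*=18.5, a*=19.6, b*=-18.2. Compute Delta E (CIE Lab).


Delta E = 6.94

dL = 18.5 - 22.0 = -3.5
da = 19.6 - 16.3 = 3.3
db = -18.2 - (-13.2) = -5.0
dE = sqrt((-3.5)^2 + (3.3)^2 + (-5.0)^2) = 6.94


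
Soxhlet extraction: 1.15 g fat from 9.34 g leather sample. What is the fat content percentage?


Fat content = 1.15 / 9.34 x 100
Fat = 12.3%


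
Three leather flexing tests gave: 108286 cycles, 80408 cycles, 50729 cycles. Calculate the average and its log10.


Average = 79808 cycles
log10 = 4.90


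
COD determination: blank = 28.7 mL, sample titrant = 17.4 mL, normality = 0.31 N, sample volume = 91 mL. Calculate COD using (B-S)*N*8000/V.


COD = (28.7 - 17.4) x 0.31 x 8000 / 91
COD = 11.3 x 0.31 x 8000 / 91
COD = 308.0 mg/L


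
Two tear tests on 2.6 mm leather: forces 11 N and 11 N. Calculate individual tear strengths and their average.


Tear 1 = 4.2 N/mm
Tear 2 = 4.2 N/mm
Average = 4.2 N/mm


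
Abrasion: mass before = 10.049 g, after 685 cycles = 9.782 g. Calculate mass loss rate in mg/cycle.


0.390 mg/cycle

Mass loss = 10.049 - 9.782 = 0.267 g
Rate = 0.267 / 685 x 1000 = 0.390 mg/cycle


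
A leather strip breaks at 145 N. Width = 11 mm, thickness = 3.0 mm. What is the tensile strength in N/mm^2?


4.39 N/mm^2

Cross-sectional area = 11 x 3.0 = 33.0 mm^2
Tensile strength = 145 / 33.0 = 4.39 N/mm^2


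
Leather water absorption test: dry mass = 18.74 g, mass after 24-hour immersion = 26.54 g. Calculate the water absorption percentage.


41.6%

Water absorbed = 26.54 - 18.74 = 7.80 g
WA% = 7.80 / 18.74 x 100 = 41.6%


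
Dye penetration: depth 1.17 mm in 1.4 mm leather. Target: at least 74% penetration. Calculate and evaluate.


Penetration = 83.6%
Meets target: Yes


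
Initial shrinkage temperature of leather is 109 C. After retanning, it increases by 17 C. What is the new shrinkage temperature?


126 C

New Ts = 109 + 17 = 126 C


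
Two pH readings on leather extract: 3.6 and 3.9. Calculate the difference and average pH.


Difference = 0.3
Average pH = 3.75

Difference = |3.6 - 3.9| = 0.3
Average = (3.6 + 3.9) / 2 = 3.75


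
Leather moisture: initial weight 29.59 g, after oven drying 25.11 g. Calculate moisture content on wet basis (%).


15.1%

Moisture = 29.59 - 25.11 = 4.48 g
MC = 4.48 / 29.59 x 100 = 15.1%


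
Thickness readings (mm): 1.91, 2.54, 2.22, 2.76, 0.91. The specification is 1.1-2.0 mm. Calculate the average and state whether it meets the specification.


Average = 2.07 mm
Within specification: No

Sum = 10.34
Average = 10.34 / 5 = 2.07 mm
Specification range: 1.1 to 2.0 mm
Within spec: No


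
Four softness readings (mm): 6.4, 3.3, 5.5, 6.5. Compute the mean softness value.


5.43 mm

Sum = 6.4 + 3.3 + 5.5 + 6.5
Mean = 21.7 / 4 = 5.43 mm


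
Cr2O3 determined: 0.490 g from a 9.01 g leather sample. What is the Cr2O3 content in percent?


5.44%

Cr2O3% = 0.490 / 9.01 x 100
Cr2O3% = 5.44%


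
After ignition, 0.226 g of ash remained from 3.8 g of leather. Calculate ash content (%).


5.95%


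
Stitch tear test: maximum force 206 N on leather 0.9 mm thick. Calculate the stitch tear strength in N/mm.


228.9 N/mm

Stitch tear strength = force / thickness
STS = 206 / 0.9 = 228.9 N/mm


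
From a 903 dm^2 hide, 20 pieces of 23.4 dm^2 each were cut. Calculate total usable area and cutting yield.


Usable area = 468.0 dm^2
Yield = 51.8%


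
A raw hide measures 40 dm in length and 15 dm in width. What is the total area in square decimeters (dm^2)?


600 dm^2

Area = length x width
Area = 40 x 15 = 600 dm^2


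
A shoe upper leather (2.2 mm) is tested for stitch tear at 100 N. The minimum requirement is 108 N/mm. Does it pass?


STS = 100 / 2.2 = 45.5 N/mm
Minimum required: 108 N/mm
Passes: No


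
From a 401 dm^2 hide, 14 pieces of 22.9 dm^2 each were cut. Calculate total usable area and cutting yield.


Usable area = 320.6 dm^2
Yield = 80.0%


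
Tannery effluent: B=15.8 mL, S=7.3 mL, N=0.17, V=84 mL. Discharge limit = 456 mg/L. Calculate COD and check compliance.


COD = (15.8 - 7.3) x 0.17 x 8000 / 84 = 137.6 mg/L
Limit: 456 mg/L
Compliant: Yes


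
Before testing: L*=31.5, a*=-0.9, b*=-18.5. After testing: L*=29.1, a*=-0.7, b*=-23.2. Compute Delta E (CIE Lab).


Delta E = 5.28

dL = 29.1 - 31.5 = -2.4
da = -0.7 - (-0.9) = 0.2
db = -23.2 - (-18.5) = -4.7
dE = sqrt((-2.4)^2 + (0.2)^2 + (-4.7)^2) = 5.28


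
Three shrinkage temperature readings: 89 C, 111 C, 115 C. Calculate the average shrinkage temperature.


105.0 C


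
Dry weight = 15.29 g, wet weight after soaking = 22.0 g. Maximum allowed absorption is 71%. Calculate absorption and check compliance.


WA = (22.0 - 15.29) / 15.29 x 100 = 43.9%
Maximum allowed: 71%
Compliant: Yes


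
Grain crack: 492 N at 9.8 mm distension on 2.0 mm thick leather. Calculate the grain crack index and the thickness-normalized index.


Crack index = 50.2 N/mm
Normalized index = 25.1 N/mm per mm

Crack index = 492 / 9.8 = 50.2 N/mm
Normalized = 50.2 / 2.0 = 25.1 N/mm per mm


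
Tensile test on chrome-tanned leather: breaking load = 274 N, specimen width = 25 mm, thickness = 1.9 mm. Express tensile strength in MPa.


Cross-section = 25 x 1.9 = 47.5 mm^2
TS = 274 / 47.5 = 5.77 MPa
(1 N/mm^2 = 1 MPa)


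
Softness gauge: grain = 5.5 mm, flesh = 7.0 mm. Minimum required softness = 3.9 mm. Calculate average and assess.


Average softness = 6.25 mm
Meets requirement: Yes

Average = (5.5 + 7.0) / 2 = 6.25 mm
Minimum = 3.9 mm
Meets requirement: Yes


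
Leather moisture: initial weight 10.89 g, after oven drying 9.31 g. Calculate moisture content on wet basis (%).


Moisture = 10.89 - 9.31 = 1.58 g
MC = 1.58 / 10.89 x 100 = 14.5%


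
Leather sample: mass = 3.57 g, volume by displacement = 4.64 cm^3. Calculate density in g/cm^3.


Density = mass / volume
Density = 3.57 / 4.64 = 0.769 g/cm^3


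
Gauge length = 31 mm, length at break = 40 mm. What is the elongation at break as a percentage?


29.0%

Extension = 40 - 31 = 9 mm
Elongation = 9 / 31 x 100 = 29.0%


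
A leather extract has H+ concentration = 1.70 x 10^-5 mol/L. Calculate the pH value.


pH = 4.77

pH = -log10[H+]
pH = -log10(1.70 x 10^-5) = 4.77


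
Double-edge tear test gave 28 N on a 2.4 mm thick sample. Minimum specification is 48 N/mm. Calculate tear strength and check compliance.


Tear strength = 28 / 2.4 = 11.7 N/mm
Required minimum = 48 N/mm
Compliant: No


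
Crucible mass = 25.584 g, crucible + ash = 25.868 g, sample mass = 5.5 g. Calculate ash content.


Ash mass = 0.284 g
Ash content = 5.16%

Ash mass = 25.868 - 25.584 = 0.284 g
Ash% = 0.284 / 5.5 x 100 = 5.16%


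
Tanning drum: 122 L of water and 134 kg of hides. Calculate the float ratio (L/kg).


Float ratio = water / hide weight
Ratio = 122 / 134 = 0.9
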